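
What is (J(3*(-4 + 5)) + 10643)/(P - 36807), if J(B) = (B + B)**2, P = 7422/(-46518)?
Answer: -82794287/285365908 ≈ -0.29013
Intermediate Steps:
P = -1237/7753 (P = 7422*(-1/46518) = -1237/7753 ≈ -0.15955)
J(B) = 4*B**2 (J(B) = (2*B)**2 = 4*B**2)
(J(3*(-4 + 5)) + 10643)/(P - 36807) = (4*(3*(-4 + 5))**2 + 10643)/(-1237/7753 - 36807) = (4*(3*1)**2 + 10643)/(-285365908/7753) = (4*3**2 + 10643)*(-7753/285365908) = (4*9 + 10643)*(-7753/285365908) = (36 + 10643)*(-7753/285365908) = 10679*(-7753/285365908) = -82794287/285365908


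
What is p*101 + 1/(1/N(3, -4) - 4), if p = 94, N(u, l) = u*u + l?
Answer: 180381/19 ≈ 9493.7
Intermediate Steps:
N(u, l) = l + u**2 (N(u, l) = u**2 + l = l + u**2)
p*101 + 1/(1/N(3, -4) - 4) = 94*101 + 1/(1/(-4 + 3**2) - 4) = 9494 + 1/(1/(-4 + 9) - 4) = 9494 + 1/(1/5 - 4) = 9494 + 1/(-19/5) = 9494 - 5/19 = 180381/19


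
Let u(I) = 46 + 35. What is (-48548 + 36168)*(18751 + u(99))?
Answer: -233140160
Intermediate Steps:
u(I) = 81
(-48548 + 36168)*(18751 + u(99)) = (-48548 + 36168)*(18751 + 81) = -12380*18832 = -233140160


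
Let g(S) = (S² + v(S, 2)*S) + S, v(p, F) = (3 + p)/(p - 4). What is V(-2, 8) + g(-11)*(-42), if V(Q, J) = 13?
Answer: -21803/5 ≈ -4360.6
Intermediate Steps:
v(p, F) = (3 + p)/(-4 + p)
g(S) = S + S² + S*(3 + S)/(-4 + S) (g(S) = (S² + ((3 + S)/(-4 + S))*S) + S = (S² + S*(3 + S)/(-4 + S)) + S = S + S² + S*(3 + S)/(-4 + S))
V(-2, 8) + g(-11)*(-42) = 13 - 11*(-1 + (-11)² - 2*(-11))/(-4 - 11)*(-42) = 13 - 11*(-1 + 121 + 22)/(-15)*(-42) = 13 - 11*(-1/15)*142*(-42) = 13 + (1562/15)*(-42) = 13 - 21868/5 = -21803/5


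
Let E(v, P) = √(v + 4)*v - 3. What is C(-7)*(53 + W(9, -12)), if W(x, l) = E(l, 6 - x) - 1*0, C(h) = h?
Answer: -350 + 168*I*√2 ≈ -350.0 + 237.59*I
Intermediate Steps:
E(v, P) = -3 + v*√(4 + v) (E(v, P) = √(4 + v)*v - 3 = v*√(4 + v) - 3 = -3 + v*√(4 + v))
W(x, l) = -3 + l*√(4 + l) (W(x, l) = (-3 + l*√(4 + l)) - 1*0 = (-3 + l*√(4 + l)) + 0 = -3 + l*√(4 + l))
C(-7)*(53 + W(9, -12)) = -7*(53 + (-3 - 12*√(4 - 12))) = -7*(53 + (-3 - 24*I*√2)) = -7*(50 - 24*I*√2) = -350 + 168*I*√2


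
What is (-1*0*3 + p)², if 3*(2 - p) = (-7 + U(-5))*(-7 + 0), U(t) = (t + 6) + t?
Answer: 5041/9 ≈ 560.11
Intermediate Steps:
U(t) = 6 + 2*t (U(t) = (6 + t) + t = 6 + 2*t)
p = -71/3 (p = 2 - (-7 + (6 + 2*(-5)))*(-7 + 0)/3 = 2 - (-7 + (6 - 10))*(-7)/3 = 2 - (-7 - 4)*(-7)/3 = 2 - (-11)*(-7)/3 = 2 - ⅓*77 = 2 - 77/3 = -71/3 ≈ -23.667)
(-1*0*3 + p)² = (-1*0*3 - 71/3)² = (0*3 - 71/3)² = (0 - 71/3)² = (-71/3)² = 5041/9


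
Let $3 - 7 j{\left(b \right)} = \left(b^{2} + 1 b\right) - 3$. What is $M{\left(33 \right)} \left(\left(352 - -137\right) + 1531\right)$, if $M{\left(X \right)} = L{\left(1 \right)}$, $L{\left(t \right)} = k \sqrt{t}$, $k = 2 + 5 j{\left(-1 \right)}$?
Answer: $\frac{88880}{7} \approx 12697.0$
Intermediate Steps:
$j{\left(b \right)} = \frac{6}{7} - \frac{b}{7} - \frac{b^{2}}{7}$ ($j{\left(b \right)} = \frac{3}{7} - \frac{\left(b^{2} + 1 b\right) - 3}{7} = \frac{3}{7} - \frac{\left(b^{2} + b\right) - 3}{7} = \frac{3}{7} - \frac{\left(b + b^{2}\right) - 3}{7} = \frac{3}{7} - \frac{-3 + b + b^{2}}{7} = \frac{3}{7} - \left(- \frac{3}{7} + \frac{b}{7} + \frac{b^{2}}{7}\right) = \frac{6}{7} - \frac{b}{7} - \frac{b^{2}}{7}$)
$k = \frac{44}{7}$ ($k = 2 + 5 \left(\frac{6}{7} - - \frac{1}{7} - \frac{\left(-1\right)^{2}}{7}\right) = 2 + 5 \left(\frac{6}{7} + \frac{1}{7} - \frac{1}{7}\right) = 2 + 5 \cdot \frac{6}{7} = 2 + \frac{30}{7} = \frac{44}{7} \approx 6.2857$)
$L{\left(t \right)} = \frac{44 \sqrt{t}}{7}$
$M{\left(X \right)} = \frac{44}{7}$ ($M{\left(X \right)} = \frac{44 \sqrt{1}}{7} = \frac{44}{7} \cdot 1 = \frac{44}{7}$)
$M{\left(33 \right)} \left(\left(352 - -137\right) + 1531\right) = \frac{44 \left(\left(352 - -137\right) + 1531\right)}{7} = \frac{44 \left(\left(352 + 137\right) + 1531\right)}{7} = \frac{44 \left(489 + 1531\right)}{7} = \frac{44}{7} \cdot 2020 = \frac{88880}{7}$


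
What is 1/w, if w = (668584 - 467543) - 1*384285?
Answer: -1/183244 ≈ -5.4572e-6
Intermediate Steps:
w = -183244 (w = 201041 - 384285 = -183244)
1/w = 1/(-183244) = -1/183244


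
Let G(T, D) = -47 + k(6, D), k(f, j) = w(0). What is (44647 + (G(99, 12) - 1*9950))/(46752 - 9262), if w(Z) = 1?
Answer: 34651/37490 ≈ 0.92427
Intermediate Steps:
k(f, j) = 1
G(T, D) = -46 (G(T, D) = -47 + 1 = -46)
(44647 + (G(99, 12) - 1*9950))/(46752 - 9262) = (44647 + (-46 - 1*9950))/(46752 - 9262) = (44647 + (-46 - 9950))/37490 = (44647 - 9996)*(1/37490) = 34651*(1/37490) = 34651/37490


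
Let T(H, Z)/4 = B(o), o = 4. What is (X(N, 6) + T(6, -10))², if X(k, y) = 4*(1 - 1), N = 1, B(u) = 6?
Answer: 576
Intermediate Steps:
T(H, Z) = 24 (T(H, Z) = 4*6 = 24)
X(k, y) = 0 (X(k, y) = 4*0 = 0)
(X(N, 6) + T(6, -10))² = (0 + 24)² = 24² = 576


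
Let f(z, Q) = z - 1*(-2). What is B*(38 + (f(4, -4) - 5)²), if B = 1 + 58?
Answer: 2301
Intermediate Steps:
f(z, Q) = 2 + z (f(z, Q) = z + 2 = 2 + z)
B = 59
B*(38 + (f(4, -4) - 5)²) = 59*(38 + ((2 + 4) - 5)²) = 59*(38 + (6 - 5)²) = 59*(38 + 1²) = 59*(38 + 1) = 59*39 = 2301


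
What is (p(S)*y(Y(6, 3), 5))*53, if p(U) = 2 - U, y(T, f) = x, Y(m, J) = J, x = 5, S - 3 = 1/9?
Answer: -2650/9 ≈ -294.44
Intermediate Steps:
S = 28/9 (S = 3 + 1/9 = 3 + ⅑ = 28/9 ≈ 3.1111)
y(T, f) = 5
(p(S)*y(Y(6, 3), 5))*53 = ((2 - 1*28/9)*5)*53 = ((2 - 28/9)*5)*53 = -10/9*5*53 = -50/9*53 = -2650/9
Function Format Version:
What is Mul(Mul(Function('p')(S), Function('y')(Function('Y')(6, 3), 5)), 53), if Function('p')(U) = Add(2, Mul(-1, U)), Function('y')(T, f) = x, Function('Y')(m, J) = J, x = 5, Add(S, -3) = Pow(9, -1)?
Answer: Rational(-2650, 9) ≈ -294.44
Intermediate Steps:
S = Rational(28, 9) (S = Add(3, Pow(9, -1)) = Add(3, Rational(1, 9)) = Rational(28, 9) ≈ 3.1111)
Function('y')(T, f) = 5
Mul(Mul(Function('p')(S), Function('y')(Function('Y')(6, 3), 5)), 53) = Mul(Mul(Add(2, Mul(-1, Rational(28, 9))), 5), 53) = Mul(Mul(Add(2, Rational(-28, 9)), 5), 53) = Mul(Mul(Rational(-10, 9), 5), 53) = Mul(Rational(-50, 9), 53) = Rational(-2650, 9)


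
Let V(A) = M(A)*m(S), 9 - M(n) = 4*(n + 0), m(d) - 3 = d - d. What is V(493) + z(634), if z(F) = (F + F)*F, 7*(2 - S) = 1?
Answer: 798023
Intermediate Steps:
S = 13/7 (S = 2 - ⅐*1 = 2 - ⅐ = 13/7 ≈ 1.8571)
z(F) = 2*F² (z(F) = (2*F)*F = 2*F²)
m(d) = 3 (m(d) = 3 + (d - d) = 3 + 0 = 3)
M(n) = 9 - 4*n (M(n) = 9 - 4*(n + 0) = 9 - 4*n)
V(A) = 27 - 12*A (V(A) = (9 - 4*A)*3 = 27 - 12*A)
V(493) + z(634) = (27 - 12*493) + 2*634² = (27 - 5916) + 2*401956 = -5889 + 803912 = 798023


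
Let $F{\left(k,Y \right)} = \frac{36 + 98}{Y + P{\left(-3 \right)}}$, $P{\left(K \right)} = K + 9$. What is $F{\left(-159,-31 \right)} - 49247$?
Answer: $- \frac{1231309}{25} \approx -49252.0$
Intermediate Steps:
$P{\left(K \right)} = 9 + K$
$F{\left(k,Y \right)} = \frac{134}{6 + Y}$ ($F{\left(k,Y \right)} = \frac{36 + 98}{Y + \left(9 - 3\right)} = \frac{134}{Y + 6} = \frac{134}{6 + Y}$)
$F{\left(-159,-31 \right)} - 49247 = \frac{134}{6 - 31} - 49247 = \frac{134}{-25} - 49247 = 134 \left(- \frac{1}{25}\right) - 49247 = - \frac{134}{25} - 49247 = - \frac{1231309}{25}$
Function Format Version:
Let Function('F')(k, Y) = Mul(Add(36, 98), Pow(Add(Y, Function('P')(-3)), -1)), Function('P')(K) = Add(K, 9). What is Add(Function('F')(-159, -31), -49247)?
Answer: Rational(-1231309, 25) ≈ -49252.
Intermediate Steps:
Function('P')(K) = Add(9, K)
Function('F')(k, Y) = Mul(134, Pow(Add(6, Y), -1)) (Function('F')(k, Y) = Mul(Add(36, 98), Pow(Add(Y, Add(9, -3)), -1)) = Mul(134, Pow(Add(Y, 6), -1)) = Mul(134, Pow(Add(6, Y), -1)))
Add(Function('F')(-159, -31), -49247) = Add(Mul(134, Pow(Add(6, -31), -1)), -49247) = Add(Mul(134, Pow(-25, -1)), -49247) = Add(Mul(134, Rational(-1, 25)), -49247) = Add(Rational(-134, 25), -49247) = Rational(-1231309, 25)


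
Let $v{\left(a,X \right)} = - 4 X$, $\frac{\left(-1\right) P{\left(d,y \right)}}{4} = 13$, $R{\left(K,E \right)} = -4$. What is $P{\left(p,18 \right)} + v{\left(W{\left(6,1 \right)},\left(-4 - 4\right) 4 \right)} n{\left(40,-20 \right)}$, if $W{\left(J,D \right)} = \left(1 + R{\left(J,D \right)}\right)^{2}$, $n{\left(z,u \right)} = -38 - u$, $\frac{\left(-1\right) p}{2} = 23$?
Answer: $-2356$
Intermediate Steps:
$p = -46$ ($p = \left(-2\right) 23 = -46$)
$W{\left(J,D \right)} = 9$ ($W{\left(J,D \right)} = \left(1 - 4\right)^{2} = \left(-3\right)^{2} = 9$)
$P{\left(d,y \right)} = -52$ ($P{\left(d,y \right)} = \left(-4\right) 13 = -52$)
$P{\left(p,18 \right)} + v{\left(W{\left(6,1 \right)},\left(-4 - 4\right) 4 \right)} n{\left(40,-20 \right)} = -52 + - 4 \left(-4 - 4\right) 4 \left(-38 - -20\right) = -52 + - 4 \left(\left(-8\right) 4\right) \left(-38 + 20\right) = -52 + \left(-4\right) \left(-32\right) \left(-18\right) = -52 + 128 \left(-18\right) = -52 - 2304 = -2356$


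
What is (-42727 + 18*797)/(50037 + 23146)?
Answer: -28381/73183 ≈ -0.38781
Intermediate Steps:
(-42727 + 18*797)/(50037 + 23146) = (-42727 + 14346)/73183 = -28381*1/73183 = -28381/73183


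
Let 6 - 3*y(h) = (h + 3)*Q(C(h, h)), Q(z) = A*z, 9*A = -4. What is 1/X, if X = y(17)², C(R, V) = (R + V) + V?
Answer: 81/1898884 ≈ 4.2657e-5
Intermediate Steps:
A = -4/9 (A = (⅑)*(-4) = -4/9 ≈ -0.44444)
C(R, V) = R + 2*V
Q(z) = -4*z/9
y(h) = 2 + 4*h*(3 + h)/9 (y(h) = 2 - (h + 3)*(-4*(h + 2*h)/9)/3 = 2 - (3 + h)*(-4*h/3)/3 = 2 - (-4)*h*(3 + h)/9 = 2 + 4*h*(3 + h)/9)
X = 1898884/81 (X = (2 + (4/3)*17 + (4/9)*17²)² = (2 + 68/3 + (4/9)*289)² = (2 + 68/3 + 1156/9)² = (1378/9)² = 1898884/81 ≈ 23443.)
1/X = 1/(1898884/81) = 81/1898884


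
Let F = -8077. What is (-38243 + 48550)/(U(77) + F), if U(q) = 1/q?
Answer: -793639/621928 ≈ -1.2761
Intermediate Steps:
(-38243 + 48550)/(U(77) + F) = (-38243 + 48550)/(1/77 - 8077) = 10307/(1/77 - 8077) = 10307/(-621928/77) = 10307*(-77/621928) = -793639/621928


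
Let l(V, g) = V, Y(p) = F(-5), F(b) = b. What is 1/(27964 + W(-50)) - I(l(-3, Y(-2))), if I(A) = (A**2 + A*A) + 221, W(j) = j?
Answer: -6671445/27914 ≈ -239.00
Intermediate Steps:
Y(p) = -5
I(A) = 221 + 2*A**2 (I(A) = (A**2 + A**2) + 221 = 2*A**2 + 221 = 221 + 2*A**2)
1/(27964 + W(-50)) - I(l(-3, Y(-2))) = 1/(27964 - 50) - (221 + 2*(-3)**2) = 1/27914 - (221 + 2*9) = 1/27914 - (221 + 18) = 1/27914 - 1*239 = 1/27914 - 239 = -6671445/27914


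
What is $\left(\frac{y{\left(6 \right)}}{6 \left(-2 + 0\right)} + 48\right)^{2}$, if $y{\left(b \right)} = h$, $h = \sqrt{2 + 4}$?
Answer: $\frac{\left(576 - \sqrt{6}\right)^{2}}{144} \approx 2284.4$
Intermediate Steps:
$h = \sqrt{6} \approx 2.4495$
$y{\left(b \right)} = \sqrt{6}$
$\left(\frac{y{\left(6 \right)}}{6 \left(-2 + 0\right)} + 48\right)^{2} = \left(\frac{\sqrt{6}}{6 \left(-2 + 0\right)} + 48\right)^{2} = \left(\frac{\sqrt{6}}{6 \left(-2\right)} + 48\right)^{2} = \left(\frac{\sqrt{6}}{-12} + 48\right)^{2} = \left(\sqrt{6} \left(- \frac{1}{12}\right) + 48\right)^{2} = \left(- \frac{\sqrt{6}}{12} + 48\right)^{2} = \left(48 - \frac{\sqrt{6}}{12}\right)^{2}$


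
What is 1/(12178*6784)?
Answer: 1/82615552 ≈ 1.2104e-8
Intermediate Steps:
1/(12178*6784) = (1/12178)*(1/6784) = 1/82615552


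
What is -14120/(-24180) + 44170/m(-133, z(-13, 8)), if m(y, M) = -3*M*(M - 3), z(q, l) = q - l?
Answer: -1246049/43524 ≈ -28.629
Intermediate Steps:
m(y, M) = -3*M*(-3 + M)
-14120/(-24180) + 44170/m(-133, z(-13, 8)) = -14120/(-24180) + 44170/((3*(-13 - 1*8)*(3 - (-13 - 1*8)))) = -14120*(-1/24180) + 44170/((3*(-13 - 8)*(3 - (-13 - 8)))) = 706/1209 + 44170/((3*(-21)*(3 - 1*(-21)))) = 706/1209 + 44170/((3*(-21)*(3 + 21))) = 706/1209 + 44170/((3*(-21)*24)) = 706/1209 + 44170/(-1512) = 706/1209 + 44170*(-1/1512) = 706/1209 - 3155/108 = -1246049/43524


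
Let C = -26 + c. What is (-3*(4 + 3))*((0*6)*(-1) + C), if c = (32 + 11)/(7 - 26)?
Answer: 11277/19 ≈ 593.53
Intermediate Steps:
c = -43/19 (c = 43/(-19) = 43*(-1/19) = -43/19 ≈ -2.2632)
C = -537/19 (C = -26 - 43/19 = -537/19 ≈ -28.263)
(-3*(4 + 3))*((0*6)*(-1) + C) = (-3*(4 + 3))*((0*6)*(-1) - 537/19) = (-3*7)*(0*(-1) - 537/19) = -21*(0 - 537/19) = -21*(-537/19) = 11277/19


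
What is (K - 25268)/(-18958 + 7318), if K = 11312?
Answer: 1163/970 ≈ 1.1990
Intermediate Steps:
(K - 25268)/(-18958 + 7318) = (11312 - 25268)/(-18958 + 7318) = -13956/(-11640) = -13956*(-1/11640) = 1163/970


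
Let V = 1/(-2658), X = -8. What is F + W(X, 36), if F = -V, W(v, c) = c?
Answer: 95689/2658 ≈ 36.000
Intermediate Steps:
V = -1/2658 ≈ -0.00037622
F = 1/2658 (F = -1*(-1/2658) = 1/2658 ≈ 0.00037622)
F + W(X, 36) = 1/2658 + 36 = 95689/2658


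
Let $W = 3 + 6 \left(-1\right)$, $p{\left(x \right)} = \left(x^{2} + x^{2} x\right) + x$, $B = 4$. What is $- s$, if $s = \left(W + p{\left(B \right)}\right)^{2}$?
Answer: $-6561$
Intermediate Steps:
$p{\left(x \right)} = x + x^{2} + x^{3}$ ($p{\left(x \right)} = \left(x^{2} + x^{3}\right) + x = x + x^{2} + x^{3}$)
$W = -3$ ($W = 3 - 6 = -3$)
$s = 6561$ ($s = \left(-3 + 4 \left(1 + 4 + 4^{2}\right)\right)^{2} = \left(-3 + 4 \left(1 + 4 + 16\right)\right)^{2} = \left(-3 + 4 \cdot 21\right)^{2} = \left(-3 + 84\right)^{2} = 81^{2} = 6561$)
$- s = \left(-1\right) 6561 = -6561$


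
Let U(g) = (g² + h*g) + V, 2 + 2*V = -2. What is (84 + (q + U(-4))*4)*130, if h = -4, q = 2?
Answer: 27560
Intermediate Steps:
V = -2 (V = -1 + (½)*(-2) = -1 - 1 = -2)
U(g) = -2 + g² - 4*g (U(g) = (g² - 4*g) - 2 = -2 + g² - 4*g)
(84 + (q + U(-4))*4)*130 = (84 + (2 + (-2 + (-4)² - 4*(-4)))*4)*130 = (84 + (2 + (-2 + 16 + 16))*4)*130 = (84 + (2 + 30)*4)*130 = (84 + 32*4)*130 = (84 + 128)*130 = 212*130 = 27560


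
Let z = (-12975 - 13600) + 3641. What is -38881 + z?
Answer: -61815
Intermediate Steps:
z = -22934 (z = -26575 + 3641 = -22934)
-38881 + z = -38881 - 22934 = -61815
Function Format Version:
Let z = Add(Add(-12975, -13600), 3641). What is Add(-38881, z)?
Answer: -61815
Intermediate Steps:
z = -22934 (z = Add(-26575, 3641) = -22934)
Add(-38881, z) = Add(-38881, -22934) = -61815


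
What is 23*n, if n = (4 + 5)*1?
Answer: 207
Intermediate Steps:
n = 9 (n = 9*1 = 9)
23*n = 23*9 = 207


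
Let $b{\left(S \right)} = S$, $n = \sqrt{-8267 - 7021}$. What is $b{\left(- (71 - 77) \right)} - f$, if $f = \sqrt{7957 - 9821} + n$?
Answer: $6 - 14 i \sqrt{78} - 2 i \sqrt{466} \approx 6.0 - 166.82 i$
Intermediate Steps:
$n = 14 i \sqrt{78}$ ($n = \sqrt{-15288} = 14 i \sqrt{78} \approx 123.64 i$)
$f = 2 i \sqrt{466} + 14 i \sqrt{78}$ ($f = \sqrt{7957 - 9821} + 14 i \sqrt{78} = \sqrt{-1864} + 14 i \sqrt{78} = 2 i \sqrt{466} + 14 i \sqrt{78} \approx 166.82 i$)
$b{\left(- (71 - 77) \right)} - f = - (71 - 77) - 2 i \left(\sqrt{466} + 7 \sqrt{78}\right) = \left(-1\right) \left(-6\right) - 2 i \left(\sqrt{466} + 7 \sqrt{78}\right) = 6 - 2 i \left(\sqrt{466} + 7 \sqrt{78}\right)$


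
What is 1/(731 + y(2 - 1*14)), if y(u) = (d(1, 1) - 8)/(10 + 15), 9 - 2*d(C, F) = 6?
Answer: 50/36537 ≈ 0.0013685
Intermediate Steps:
d(C, F) = 3/2 (d(C, F) = 9/2 - ½*6 = 9/2 - 3 = 3/2)
y(u) = -13/50 (y(u) = (3/2 - 8)/(10 + 15) = -13/2/25 = -13/2*1/25 = -13/50)
1/(731 + y(2 - 1*14)) = 1/(731 - 13/50) = 1/(36537/50) = 50/36537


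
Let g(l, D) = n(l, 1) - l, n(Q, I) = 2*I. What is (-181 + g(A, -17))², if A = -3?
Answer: 30976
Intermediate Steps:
g(l, D) = 2 - l (g(l, D) = 2*1 - l = 2 - l)
(-181 + g(A, -17))² = (-181 + (2 - 1*(-3)))² = (-181 + (2 + 3))² = (-181 + 5)² = (-176)² = 30976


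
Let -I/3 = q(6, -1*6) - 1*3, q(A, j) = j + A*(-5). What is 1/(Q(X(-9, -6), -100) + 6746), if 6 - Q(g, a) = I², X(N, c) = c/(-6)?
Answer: -1/6937 ≈ -0.00014415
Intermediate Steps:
q(A, j) = j - 5*A
X(N, c) = -c/6 (X(N, c) = c*(-⅙) = -c/6)
I = 117 (I = -3*((-1*6 - 5*6) - 1*3) = -3*((-6 - 30) - 3) = -3*(-36 - 3) = -3*(-39) = 117)
Q(g, a) = -13683 (Q(g, a) = 6 - 1*117² = 6 - 1*13689 = 6 - 13689 = -13683)
1/(Q(X(-9, -6), -100) + 6746) = 1/(-13683 + 6746) = 1/(-6937) = -1/6937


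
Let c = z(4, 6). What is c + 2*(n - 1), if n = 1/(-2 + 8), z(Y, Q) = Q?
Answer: 13/3 ≈ 4.3333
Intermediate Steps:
c = 6
n = 1/6 ≈ 0.16667
c + 2*(n - 1) = 6 + 2*(1/6 - 1) = 6 + 2*(-5/6) = 6 - 5/3 = 13/3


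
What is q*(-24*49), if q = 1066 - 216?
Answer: -999600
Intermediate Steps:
q = 850
q*(-24*49) = 850*(-24*49) = 850*(-1176) = -999600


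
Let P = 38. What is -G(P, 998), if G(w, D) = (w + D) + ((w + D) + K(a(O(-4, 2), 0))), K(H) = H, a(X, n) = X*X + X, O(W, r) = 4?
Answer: -2092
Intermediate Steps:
a(X, n) = X + X**2 (a(X, n) = X**2 + X = X + X**2)
G(w, D) = 20 + 2*D + 2*w (G(w, D) = (w + D) + ((w + D) + 4*(1 + 4)) = (D + w) + ((D + w) + 4*5) = (D + w) + ((D + w) + 20) = (D + w) + (20 + D + w) = 20 + 2*D + 2*w)
-G(P, 998) = -(20 + 2*998 + 2*38) = -(20 + 1996 + 76) = -1*2092 = -2092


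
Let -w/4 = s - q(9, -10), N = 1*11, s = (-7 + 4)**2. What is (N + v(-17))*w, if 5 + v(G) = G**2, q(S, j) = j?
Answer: -22420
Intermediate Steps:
s = 9 (s = (-3)**2 = 9)
v(G) = -5 + G**2
N = 11
w = -76 (w = -4*(9 - 1*(-10)) = -4*(9 + 10) = -4*19 = -76)
(N + v(-17))*w = (11 + (-5 + (-17)**2))*(-76) = (11 + (-5 + 289))*(-76) = (11 + 284)*(-76) = 295*(-76) = -22420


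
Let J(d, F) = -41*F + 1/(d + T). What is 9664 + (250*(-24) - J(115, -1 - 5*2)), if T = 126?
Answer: 774332/241 ≈ 3213.0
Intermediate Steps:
J(d, F) = 1/(126 + d) - 41*F (J(d, F) = -41*F + 1/(d + 126) = -41*F + 1/(126 + d) = 1/(126 + d) - 41*F)
9664 + (250*(-24) - J(115, -1 - 5*2)) = 9664 + (250*(-24) - (1 - 5166*(-1 - 5*2) - 41*(-1 - 5*2)*115)/(126 + 115)) = 9664 + (-6000 - (1 - 5166*(-1 - 10) - 41*(-1 - 10)*115)/241) = 9664 + (-6000 - (1 - 5166*(-11) - 41*(-11)*115)/241) = 9664 + (-6000 - (1 + 56826 + 51865)/241) = 9664 + (-6000 - 108692/241) = 9664 - 1554692/241 = 774332/241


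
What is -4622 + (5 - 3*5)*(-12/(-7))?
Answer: -32474/7 ≈ -4639.1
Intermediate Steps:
-4622 + (5 - 3*5)*(-12/(-7)) = -4622 + (5 - 15)*(-12*(-⅐)) = -4622 - 10*12/7 = -4622 - 120/7 = -32474/7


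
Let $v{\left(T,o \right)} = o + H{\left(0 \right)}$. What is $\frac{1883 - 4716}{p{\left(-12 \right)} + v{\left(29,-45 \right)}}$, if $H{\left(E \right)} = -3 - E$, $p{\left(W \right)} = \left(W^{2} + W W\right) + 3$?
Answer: $- \frac{2833}{243} \approx -11.658$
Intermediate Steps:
$p{\left(W \right)} = 3 + 2 W^{2}$ ($p{\left(W \right)} = \left(W^{2} + W^{2}\right) + 3 = 2 W^{2} + 3 = 3 + 2 W^{2}$)
$v{\left(T,o \right)} = -3 + o$ ($v{\left(T,o \right)} = o - 3 = -3 + o$)
$\frac{1883 - 4716}{p{\left(-12 \right)} + v{\left(29,-45 \right)}} = \frac{1883 - 4716}{\left(3 + 2 \left(-12\right)^{2}\right) - 48} = - \frac{2833}{\left(3 + 2 \cdot 144\right) - 48} = - \frac{2833}{\left(3 + 288\right) - 48} = - \frac{2833}{291 - 48} = - \frac{2833}{243}$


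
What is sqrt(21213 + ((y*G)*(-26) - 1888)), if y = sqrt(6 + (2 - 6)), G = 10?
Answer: sqrt(19325 - 260*sqrt(2)) ≈ 137.69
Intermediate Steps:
y = sqrt(2) (y = sqrt(6 - 4) = sqrt(2) ≈ 1.4142)
sqrt(21213 + ((y*G)*(-26) - 1888)) = sqrt(21213 + ((sqrt(2)*10)*(-26) - 1888)) = sqrt(21213 + ((10*sqrt(2))*(-26) - 1888)) = sqrt(21213 + (-260*sqrt(2) - 1888)) = sqrt(21213 + (-1888 - 260*sqrt(2))) = sqrt(19325 - 260*sqrt(2))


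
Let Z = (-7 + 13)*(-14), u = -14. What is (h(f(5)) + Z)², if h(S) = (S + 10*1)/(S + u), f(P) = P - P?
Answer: 351649/49 ≈ 7176.5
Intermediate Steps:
f(P) = 0
h(S) = (10 + S)/(-14 + S) (h(S) = (S + 10*1)/(S - 14) = (S + 10)/(-14 + S) = (10 + S)/(-14 + S))
Z = -84 (Z = 6*(-14) = -84)
(h(f(5)) + Z)² = ((10 + 0)/(-14 + 0) - 84)² = (10/(-14) - 84)² = (-1/14*10 - 84)² = (-5/7 - 84)² = (-593/7)² = 351649/49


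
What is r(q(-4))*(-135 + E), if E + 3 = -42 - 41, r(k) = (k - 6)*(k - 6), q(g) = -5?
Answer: -26741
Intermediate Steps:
r(k) = (-6 + k)² (r(k) = (-6 + k)*(-6 + k) = (-6 + k)²)
E = -86 (E = -3 + (-42 - 41) = -3 - 83 = -86)
r(q(-4))*(-135 + E) = (-6 - 5)²*(-135 - 86) = (-11)²*(-221) = 121*(-221) = -26741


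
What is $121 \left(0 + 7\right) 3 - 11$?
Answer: $2530$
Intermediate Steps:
$121 \left(0 + 7\right) 3 - 11 = 121 \cdot 7 \cdot 3 - 11 = 121 \cdot 21 - 11 = 2541 - 11 = 2530$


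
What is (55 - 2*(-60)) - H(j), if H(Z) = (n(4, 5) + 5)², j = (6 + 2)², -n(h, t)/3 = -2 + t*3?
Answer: -981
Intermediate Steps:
n(h, t) = 6 - 9*t (n(h, t) = -3*(-2 + t*3) = -3*(-2 + 3*t) = 6 - 9*t)
j = 64 (j = 8² = 64)
H(Z) = 1156 (H(Z) = ((6 - 9*5) + 5)² = ((6 - 45) + 5)² = (-39 + 5)² = (-34)² = 1156)
(55 - 2*(-60)) - H(j) = (55 - 2*(-60)) - 1*1156 = (55 + 120) - 1156 = 175 - 1156 = -981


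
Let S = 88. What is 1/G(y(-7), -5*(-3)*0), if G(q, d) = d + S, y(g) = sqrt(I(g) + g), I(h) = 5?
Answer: 1/88 ≈ 0.011364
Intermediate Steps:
y(g) = sqrt(5 + g)
G(q, d) = 88 + d (G(q, d) = d + 88 = 88 + d)
1/G(y(-7), -5*(-3)*0) = 1/(88 - 5*(-3)*0) = 1/(88 + 15*0) = 1/(88 + 0) = 1/88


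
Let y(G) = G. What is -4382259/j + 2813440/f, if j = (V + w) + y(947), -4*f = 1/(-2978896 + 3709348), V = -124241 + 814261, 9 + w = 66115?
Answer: -6223391029340487219/757073 ≈ -8.2203e+12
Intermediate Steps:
w = 66106 (w = -9 + 66115 = 66106)
V = 690020
f = -1/2921808 (f = -1/(4*(-2978896 + 3709348)) = -¼/730452 = -¼*1/730452 = -1/2921808 ≈ -3.4225e-7)
j = 757073 (j = (690020 + 66106) + 947 = 756126 + 947 = 757073)
-4382259/j + 2813440/f = -4382259/757073 + 2813440/(-1/2921808) = -4382259*1/757073 + 2813440*(-2921808) = -4382259/757073 - 8220331499520 = -6223391029340487219/757073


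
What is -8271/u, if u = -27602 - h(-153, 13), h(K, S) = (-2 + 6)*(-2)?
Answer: 919/3066 ≈ 0.29974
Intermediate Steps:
h(K, S) = -8 (h(K, S) = 4*(-2) = -8)
u = -27594 (u = -27602 - 1*(-8) = -27602 + 8 = -27594)
-8271/u = -8271/(-27594) = -8271*(-1/27594) = 919/3066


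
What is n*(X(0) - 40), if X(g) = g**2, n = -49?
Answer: 1960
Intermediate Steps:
n*(X(0) - 40) = -49*(0**2 - 40) = -49*(0 - 40) = -49*(-40) = 1960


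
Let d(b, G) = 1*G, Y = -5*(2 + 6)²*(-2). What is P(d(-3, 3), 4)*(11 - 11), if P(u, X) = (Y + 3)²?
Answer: 0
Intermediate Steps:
Y = 640 (Y = -5*8²*(-2) = -5*64*(-2) = -320*(-2) = 640)
d(b, G) = G
P(u, X) = 413449 (P(u, X) = (640 + 3)² = 643² = 413449)
P(d(-3, 3), 4)*(11 - 11) = 413449*(11 - 11) = 413449*0 = 0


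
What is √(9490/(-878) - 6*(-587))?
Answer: √676680307/439 ≈ 59.255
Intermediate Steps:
√(9490/(-878) - 6*(-587)) = √(9490*(-1/878) + 3522) = √(-4745/439 + 3522) = √(1541413/439) = √676680307/439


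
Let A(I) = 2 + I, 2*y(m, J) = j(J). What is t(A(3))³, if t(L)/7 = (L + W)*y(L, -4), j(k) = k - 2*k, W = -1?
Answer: 175616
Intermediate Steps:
j(k) = -k
y(m, J) = -J/2 (y(m, J) = (-J)/2 = -J/2)
t(L) = -14 + 14*L (t(L) = 7*((L - 1)*(-½*(-4))) = 7*((-1 + L)*2) = 7*(-2 + 2*L) = -14 + 14*L)
t(A(3))³ = (-14 + 14*(2 + 3))³ = (-14 + 14*5)³ = (-14 + 70)³ = 56³ = 175616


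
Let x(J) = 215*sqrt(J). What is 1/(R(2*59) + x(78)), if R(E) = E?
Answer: -59/1795813 + 215*sqrt(78)/3591626 ≈ 0.00049583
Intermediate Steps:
1/(R(2*59) + x(78)) = 1/(2*59 + 215*sqrt(78)) = 1/(118 + 215*sqrt(78))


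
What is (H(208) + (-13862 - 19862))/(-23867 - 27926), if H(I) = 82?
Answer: 4806/7399 ≈ 0.64955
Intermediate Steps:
(H(208) + (-13862 - 19862))/(-23867 - 27926) = (82 + (-13862 - 19862))/(-23867 - 27926) = (82 - 33724)/(-51793) = -33642*(-1/51793) = 4806/7399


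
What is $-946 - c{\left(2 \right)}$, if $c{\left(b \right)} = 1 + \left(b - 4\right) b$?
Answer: $-943$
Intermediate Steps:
$c{\left(b \right)} = 1 + b \left(-4 + b\right)$ ($c{\left(b \right)} = 1 + \left(b - 4\right) b = 1 + \left(-4 + b\right) b = 1 + b \left(-4 + b\right)$)
$-946 - c{\left(2 \right)} = -946 - \left(1 + 2^{2} - 8\right) = -946 - \left(1 + 4 - 8\right) = -946 - -3 = -946 + 3 = -943$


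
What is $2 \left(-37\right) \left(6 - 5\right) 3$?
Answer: $-222$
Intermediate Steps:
$2 \left(-37\right) \left(6 - 5\right) 3 = - 74 \cdot 1 \cdot 3 = \left(-74\right) 3 = -222$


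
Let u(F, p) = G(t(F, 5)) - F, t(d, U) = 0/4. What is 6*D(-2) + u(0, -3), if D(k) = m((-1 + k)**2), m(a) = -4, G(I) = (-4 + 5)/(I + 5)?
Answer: -119/5 ≈ -23.800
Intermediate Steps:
t(d, U) = 0 (t(d, U) = 0*(1/4) = 0)
G(I) = 1/(5 + I)
D(k) = -4
u(F, p) = 1/5 - F (u(F, p) = 1/(5 + 0) - F = 1/5 - F)
6*D(-2) + u(0, -3) = 6*(-4) + (1/5 - 1*0) = -24 + (1/5 + 0) = -24 + 1/5 = -119/5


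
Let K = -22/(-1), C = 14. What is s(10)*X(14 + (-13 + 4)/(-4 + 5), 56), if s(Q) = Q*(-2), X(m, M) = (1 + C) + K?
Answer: -740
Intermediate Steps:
K = 22 (K = -22*(-1) = 22)
X(m, M) = 37 (X(m, M) = (1 + 14) + 22 = 15 + 22 = 37)
s(Q) = -2*Q
s(10)*X(14 + (-13 + 4)/(-4 + 5), 56) = -2*10*37 = -20*37 = -740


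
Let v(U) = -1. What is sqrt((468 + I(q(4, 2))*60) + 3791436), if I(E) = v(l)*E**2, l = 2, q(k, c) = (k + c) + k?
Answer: 12*sqrt(26291) ≈ 1945.7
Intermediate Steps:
q(k, c) = c + 2*k (q(k, c) = (c + k) + k = c + 2*k)
I(E) = -E**2
sqrt((468 + I(q(4, 2))*60) + 3791436) = sqrt((468 - (2 + 2*4)**2*60) + 3791436) = sqrt((468 - (2 + 8)**2*60) + 3791436) = sqrt((468 - 1*10**2*60) + 3791436) = sqrt((468 - 1*100*60) + 3791436) = sqrt((468 - 100*60) + 3791436) = sqrt((468 - 6000) + 3791436) = sqrt(-5532 + 3791436) = sqrt(3785904) = 12*sqrt(26291)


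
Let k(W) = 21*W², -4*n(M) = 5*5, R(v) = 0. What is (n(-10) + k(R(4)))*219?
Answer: -5475/4 ≈ -1368.8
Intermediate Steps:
n(M) = -25/4 (n(M) = -5*5/4 = -¼*25 = -25/4)
(n(-10) + k(R(4)))*219 = (-25/4 + 21*0²)*219 = (-25/4 + 21*0)*219 = (-25/4 + 0)*219 = -25/4*219 = -5475/4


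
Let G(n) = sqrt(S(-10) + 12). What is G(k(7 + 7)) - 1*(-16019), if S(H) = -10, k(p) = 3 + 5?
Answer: 16019 + sqrt(2) ≈ 16020.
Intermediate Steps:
k(p) = 8
G(n) = sqrt(2) (G(n) = sqrt(-10 + 12) = sqrt(2))
G(k(7 + 7)) - 1*(-16019) = sqrt(2) - 1*(-16019) = sqrt(2) + 16019 = 16019 + sqrt(2)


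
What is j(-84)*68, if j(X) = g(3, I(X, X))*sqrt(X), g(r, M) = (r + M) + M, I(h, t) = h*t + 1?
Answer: 1919912*I*sqrt(21) ≈ 8.7981e+6*I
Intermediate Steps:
I(h, t) = 1 + h*t
g(r, M) = r + 2*M (g(r, M) = (M + r) + M = r + 2*M)
j(X) = sqrt(X)*(5 + 2*X**2) (j(X) = (3 + 2*(1 + X*X))*sqrt(X) = (3 + 2*(1 + X**2))*sqrt(X) = (3 + (2 + 2*X**2))*sqrt(X) = (5 + 2*X**2)*sqrt(X) = sqrt(X)*(5 + 2*X**2))
j(-84)*68 = (sqrt(-84)*(5 + 2*(-84)**2))*68 = ((2*I*sqrt(21))*(5 + 2*7056))*68 = ((2*I*sqrt(21))*(5 + 14112))*68 = ((2*I*sqrt(21))*14117)*68 = (28234*I*sqrt(21))*68 = 1919912*I*sqrt(21)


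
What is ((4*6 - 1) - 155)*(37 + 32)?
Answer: -9108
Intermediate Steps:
((4*6 - 1) - 155)*(37 + 32) = ((24 - 1) - 155)*69 = (23 - 155)*69 = -132*69 = -9108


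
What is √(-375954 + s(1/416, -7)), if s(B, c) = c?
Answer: I*√375961 ≈ 613.16*I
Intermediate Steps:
√(-375954 + s(1/416, -7)) = √(-375954 - 7) = √(-375961) = I*√375961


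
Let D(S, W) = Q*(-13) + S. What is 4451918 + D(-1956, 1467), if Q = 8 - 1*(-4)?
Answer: 4449806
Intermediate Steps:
Q = 12 (Q = 8 + 4 = 12)
D(S, W) = -156 + S (D(S, W) = 12*(-13) + S = -156 + S)
4451918 + D(-1956, 1467) = 4451918 + (-156 - 1956) = 4451918 - 2112 = 4449806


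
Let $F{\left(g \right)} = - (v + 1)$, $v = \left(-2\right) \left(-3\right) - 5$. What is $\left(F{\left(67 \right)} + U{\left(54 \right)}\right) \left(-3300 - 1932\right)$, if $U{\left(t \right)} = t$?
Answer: $-272064$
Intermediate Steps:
$v = 1$ ($v = 6 - 5 = 1$)
$F{\left(g \right)} = -2$ ($F{\left(g \right)} = - (1 + 1) = \left(-1\right) 2 = -2$)
$\left(F{\left(67 \right)} + U{\left(54 \right)}\right) \left(-3300 - 1932\right) = \left(-2 + 54\right) \left(-3300 - 1932\right) = 52 \left(-5232\right) = -272064$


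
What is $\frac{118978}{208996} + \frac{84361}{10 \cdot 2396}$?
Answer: $\frac{5120456109}{1251886040} \approx 4.0902$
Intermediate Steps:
$\frac{118978}{208996} + \frac{84361}{10 \cdot 2396} = 118978 \cdot \frac{1}{208996} + \frac{84361}{23960} = \frac{59489}{104498} + 84361 \cdot \frac{1}{23960} = \frac{59489}{104498} + \frac{84361}{23960} = \frac{5120456109}{1251886040}$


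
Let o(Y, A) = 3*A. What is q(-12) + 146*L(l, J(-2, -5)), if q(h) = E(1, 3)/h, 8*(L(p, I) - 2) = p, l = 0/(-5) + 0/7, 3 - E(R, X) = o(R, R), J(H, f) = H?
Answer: 292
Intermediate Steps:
E(R, X) = 3 - 3*R
l = 0 (l = 0*(-⅕) + 0*(⅐) = 0 + 0 = 0)
L(p, I) = 2 + p/8
q(h) = 0 (q(h) = (3 - 3*1)/h = (3 - 3)/h = 0/h = 0)
q(-12) + 146*L(l, J(-2, -5)) = 0 + 146*(2 + (⅛)*0) = 0 + 146*(2 + 0) = 0 + 146*2 = 0 + 292 = 292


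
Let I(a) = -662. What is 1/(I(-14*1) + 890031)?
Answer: 1/889369 ≈ 1.1244e-6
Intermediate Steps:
1/(I(-14*1) + 890031) = 1/(-662 + 890031) = 1/889369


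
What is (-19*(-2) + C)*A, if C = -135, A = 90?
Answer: -8730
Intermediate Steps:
(-19*(-2) + C)*A = (-19*(-2) - 135)*90 = (38 - 135)*90 = -97*90 = -8730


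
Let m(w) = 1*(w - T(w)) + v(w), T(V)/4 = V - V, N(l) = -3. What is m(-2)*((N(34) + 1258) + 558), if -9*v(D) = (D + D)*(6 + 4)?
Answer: 39886/9 ≈ 4431.8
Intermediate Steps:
T(V) = 0 (T(V) = 4*(V - V) = 4*0 = 0)
v(D) = -20*D/9 (v(D) = -(D + D)*(6 + 4)/9 = -2*D*10/9 = -20*D/9)
m(w) = -11*w/9 (m(w) = 1*(w - 1*0) - 20*w/9 = 1*(w + 0) - 20*w/9 = 1*w - 20*w/9 = w - 20*w/9 = -11*w/9)
m(-2)*((N(34) + 1258) + 558) = (-11/9*(-2))*((-3 + 1258) + 558) = 22*(1255 + 558)/9 = (22/9)*1813 = 39886/9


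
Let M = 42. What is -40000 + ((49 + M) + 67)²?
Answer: -15036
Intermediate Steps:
-40000 + ((49 + M) + 67)² = -40000 + ((49 + 42) + 67)² = -40000 + (91 + 67)² = -40000 + 158² = -40000 + 24964 = -15036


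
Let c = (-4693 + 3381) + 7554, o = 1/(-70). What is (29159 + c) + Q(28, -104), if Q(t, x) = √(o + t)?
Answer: 35401 + √137130/70 ≈ 35406.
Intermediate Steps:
o = -1/70 ≈ -0.014286
c = 6242 (c = -1312 + 7554 = 6242)
Q(t, x) = √(-1/70 + t)
(29159 + c) + Q(28, -104) = (29159 + 6242) + √(-70 + 4900*28)/70 = 35401 + √(-70 + 137200)/70 = 35401 + √137130/70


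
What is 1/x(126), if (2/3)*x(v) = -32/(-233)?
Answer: 233/48 ≈ 4.8542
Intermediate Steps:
x(v) = 48/233 (x(v) = 3*(-32/(-233))/2 = 3*(-32*(-1/233))/2 = (3/2)*(32/233) = 48/233)
1/x(126) = 1/(48/233) = 233/48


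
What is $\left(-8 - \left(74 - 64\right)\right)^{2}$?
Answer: $324$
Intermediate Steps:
$\left(-8 - \left(74 - 64\right)\right)^{2} = \left(-8 - 10\right)^{2} = \left(-18\right)^{2} = 324$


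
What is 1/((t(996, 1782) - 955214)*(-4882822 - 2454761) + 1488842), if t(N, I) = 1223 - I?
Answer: 1/7013065205501 ≈ 1.4259e-13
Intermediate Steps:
1/((t(996, 1782) - 955214)*(-4882822 - 2454761) + 1488842) = 1/(((1223 - 1*1782) - 955214)*(-4882822 - 2454761) + 1488842) = 1/(((1223 - 1782) - 955214)*(-7337583) + 1488842) = 1/((-559 - 955214)*(-7337583) + 1488842) = 1/(-955773*(-7337583) + 1488842) = 1/(7013063716659 + 1488842) = 1/7013065205501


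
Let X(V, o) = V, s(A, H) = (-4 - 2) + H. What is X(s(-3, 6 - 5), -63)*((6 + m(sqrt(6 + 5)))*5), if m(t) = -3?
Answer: -75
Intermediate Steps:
s(A, H) = -6 + H
X(s(-3, 6 - 5), -63)*((6 + m(sqrt(6 + 5)))*5) = (-6 + (6 - 5))*((6 - 3)*5) = (-6 + 1)*(3*5) = -5*15 = -75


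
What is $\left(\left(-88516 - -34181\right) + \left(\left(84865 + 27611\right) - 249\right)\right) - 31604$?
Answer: $26288$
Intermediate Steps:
$\left(\left(-88516 - -34181\right) + \left(\left(84865 + 27611\right) - 249\right)\right) - 31604 = \left(\left(-88516 + 34181\right) + \left(112476 - 249\right)\right) - 31604 = \left(-54335 + 112227\right) - 31604 = 57892 - 31604 = 26288$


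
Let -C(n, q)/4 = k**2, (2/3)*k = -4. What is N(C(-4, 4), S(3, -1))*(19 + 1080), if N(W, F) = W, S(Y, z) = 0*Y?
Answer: -158256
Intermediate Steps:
k = -6 (k = (3/2)*(-4) = -6)
C(n, q) = -144 (C(n, q) = -4*(-6)**2 = -4*36 = -144)
S(Y, z) = 0
N(C(-4, 4), S(3, -1))*(19 + 1080) = -144*(19 + 1080) = -144*1099 = -158256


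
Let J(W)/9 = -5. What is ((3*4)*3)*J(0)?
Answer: -1620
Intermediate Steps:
J(W) = -45 (J(W) = 9*(-5) = -45)
((3*4)*3)*J(0) = ((3*4)*3)*(-45) = (12*3)*(-45) = 36*(-45) = -1620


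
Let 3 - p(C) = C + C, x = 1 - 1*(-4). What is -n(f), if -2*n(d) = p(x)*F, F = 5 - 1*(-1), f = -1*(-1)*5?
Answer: -21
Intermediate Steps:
f = 5 (f = 1*5 = 5)
F = 6 (F = 5 + 1 = 6)
x = 5 (x = 1 + 4 = 5)
p(C) = 3 - 2*C (p(C) = 3 - (C + C) = 3 - 2*C)
n(d) = 21 (n(d) = -(3 - 2*5)*6/2 = -(3 - 10)*6/2 = -(-7)*6/2 = -1/2*(-42) = 21)
-n(f) = -1*21 = -21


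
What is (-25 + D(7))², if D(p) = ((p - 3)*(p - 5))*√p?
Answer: 1073 - 400*√7 ≈ 14.699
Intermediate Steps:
D(p) = √p*(-5 + p)*(-3 + p) (D(p) = ((-3 + p)*(-5 + p))*√p = ((-5 + p)*(-3 + p))*√p = √p*(-5 + p)*(-3 + p))
(-25 + D(7))² = (-25 + √7*(15 + 7² - 8*7))² = (-25 + √7*(15 + 49 - 56))² = (-25 + √7*8)² = (-25 + 8*√7)²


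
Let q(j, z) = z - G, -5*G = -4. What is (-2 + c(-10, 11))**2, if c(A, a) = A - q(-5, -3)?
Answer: 1681/25 ≈ 67.240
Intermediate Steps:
G = 4/5 (G = -1/5*(-4) = 4/5 ≈ 0.80000)
q(j, z) = -4/5 + z (q(j, z) = z - 1*4/5 = z - 4/5 = -4/5 + z)
c(A, a) = 19/5 + A (c(A, a) = A - (-4/5 - 3) = A - 1*(-19/5) = A + 19/5 = 19/5 + A)
(-2 + c(-10, 11))**2 = (-2 + (19/5 - 10))**2 = (-2 - 31/5)**2 = (-41/5)**2 = 1681/25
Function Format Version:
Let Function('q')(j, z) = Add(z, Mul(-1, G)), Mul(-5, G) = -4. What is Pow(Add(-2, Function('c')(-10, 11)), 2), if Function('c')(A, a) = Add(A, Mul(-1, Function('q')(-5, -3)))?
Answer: Rational(1681, 25) ≈ 67.240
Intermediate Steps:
G = Rational(4, 5) (G = Mul(Rational(-1, 5), -4) = Rational(4, 5) ≈ 0.80000)
Function('q')(j, z) = Add(Rational(-4, 5), z) (Function('q')(j, z) = Add(z, Mul(-1, Rational(4, 5))) = Add(z, Rational(-4, 5)) = Add(Rational(-4, 5), z))
Function('c')(A, a) = Add(Rational(19, 5), A) (Function('c')(A, a) = Add(A, Mul(-1, Add(Rational(-4, 5), -3))) = Add(A, Mul(-1, Rational(-19, 5))) = Add(A, Rational(19, 5)) = Add(Rational(19, 5), A))
Pow(Add(-2, Function('c')(-10, 11)), 2) = Pow(Add(-2, Add(Rational(19, 5), -10)), 2) = Pow(Add(-2, Rational(-31, 5)), 2) = Pow(Rational(-41, 5), 2) = Rational(1681, 25)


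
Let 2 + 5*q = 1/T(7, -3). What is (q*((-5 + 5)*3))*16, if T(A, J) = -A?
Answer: 0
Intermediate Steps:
q = -3/7 (q = -⅖ + 1/(5*((-1*7))) = -⅖ + (⅕)/(-7) = -⅖ + (⅕)*(-⅐) = -⅖ - 1/35 = -3/7 ≈ -0.42857)
(q*((-5 + 5)*3))*16 = -3*(-5 + 5)*3/7*16 = -0*3*16 = -3/7*0*16 = 0*16 = 0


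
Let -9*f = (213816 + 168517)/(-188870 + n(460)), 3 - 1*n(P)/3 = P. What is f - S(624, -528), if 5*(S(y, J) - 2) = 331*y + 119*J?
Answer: -246074441353/8560845 ≈ -28744.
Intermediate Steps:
S(y, J) = 2 + 119*J/5 + 331*y/5 (S(y, J) = 2 + (331*y + 119*J)/5 = 2 + (119*J + 331*y)/5 = 2 + (119*J/5 + 331*y/5) = 2 + 119*J/5 + 331*y/5)
n(P) = 9 - 3*P
f = 382333/1712169 (f = -(213816 + 168517)/(9*(-188870 + (9 - 3*460))) = -382333/(9*(-188870 + (9 - 1380))) = -382333/(9*(-188870 - 1371)) = -382333/(9*(-190241)) = -382333*(-1)/(9*190241) = -⅑*(-382333/190241) = 382333/1712169 ≈ 0.22330)
f - S(624, -528) = 382333/1712169 - (2 + (119/5)*(-528) + (331/5)*624) = 382333/1712169 - (2 - 62832/5 + 206544/5) = 382333/1712169 - 1*143722/5 = 382333/1712169 - 143722/5 = -246074441353/8560845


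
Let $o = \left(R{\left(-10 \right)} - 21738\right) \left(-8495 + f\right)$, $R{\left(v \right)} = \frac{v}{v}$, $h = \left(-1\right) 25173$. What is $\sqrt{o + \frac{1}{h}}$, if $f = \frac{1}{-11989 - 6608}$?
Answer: $\frac{\sqrt{499612972345429475238719}}{52015809} \approx 13589.0$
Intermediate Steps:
$h = -25173$
$R{\left(v \right)} = 1$
$f = - \frac{1}{18597}$ ($f = \frac{1}{-18597} = - \frac{1}{18597} \approx -5.3772 \cdot 10^{-5}$)
$o = \frac{3434044213292}{18597}$ ($o = \left(1 - 21738\right) \left(-8495 - \frac{1}{18597}\right) = \left(-21737\right) \left(- \frac{157981516}{18597}\right) = \frac{3434044213292}{18597} \approx 1.8466 \cdot 10^{8}$)
$\sqrt{o + \frac{1}{h}} = \sqrt{\frac{3434044213292}{18597} + \frac{1}{-25173}} = \sqrt{\frac{3434044213292}{18597} - \frac{1}{25173}} = \sqrt{\frac{28815064993726973}{156047427}} = \frac{\sqrt{499612972345429475238719}}{52015809}$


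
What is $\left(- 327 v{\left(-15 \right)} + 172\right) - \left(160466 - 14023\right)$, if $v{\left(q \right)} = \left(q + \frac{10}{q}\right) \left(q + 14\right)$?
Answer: $-151394$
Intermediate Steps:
$v{\left(q \right)} = \left(14 + q\right) \left(q + \frac{10}{q}\right)$ ($v{\left(q \right)} = \left(q + \frac{10}{q}\right) \left(14 + q\right) = \left(14 + q\right) \left(q + \frac{10}{q}\right)$)
$\left(- 327 v{\left(-15 \right)} + 172\right) - \left(160466 - 14023\right) = \left(- 327 \left(10 + \left(-15\right)^{2} + 14 \left(-15\right) + \frac{140}{-15}\right) + 172\right) - \left(160466 - 14023\right) = \left(- 327 \left(10 + 225 - 210 + 140 \left(- \frac{1}{15}\right)\right) + 172\right) - 146443 = \left(- 327 \left(10 + 225 - 210 - \frac{28}{3}\right) + 172\right) - 146443 = \left(\left(-327\right) \frac{47}{3} + 172\right) - 146443 = \left(-5123 + 172\right) - 146443 = -4951 - 146443 = -151394$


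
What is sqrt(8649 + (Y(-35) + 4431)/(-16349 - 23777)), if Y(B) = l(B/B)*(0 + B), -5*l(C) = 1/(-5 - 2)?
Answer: 4*sqrt(217586585521)/20063 ≈ 92.999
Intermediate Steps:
l(C) = 1/35 (l(C) = -1/(5*(-5 - 2)) = -1/5/(-7) = -1/5*(-1/7) = 1/35)
Y(B) = B/35 (Y(B) = (0 + B)/35 = B/35)
sqrt(8649 + (Y(-35) + 4431)/(-16349 - 23777)) = sqrt(8649 + ((1/35)*(-35) + 4431)/(-16349 - 23777)) = sqrt(8649 + (-1 + 4431)/(-40126)) = sqrt(8649 + 4430*(-1/40126)) = sqrt(8649 - 2215/20063) = sqrt(173522672/20063) = 4*sqrt(217586585521)/20063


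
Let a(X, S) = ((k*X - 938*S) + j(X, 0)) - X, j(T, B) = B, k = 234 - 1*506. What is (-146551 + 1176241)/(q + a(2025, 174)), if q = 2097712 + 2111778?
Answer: 1029690/3493453 ≈ 0.29475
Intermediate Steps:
k = -272 (k = 234 - 506 = -272)
q = 4209490
a(X, S) = -938*S - 273*X (a(X, S) = ((-272*X - 938*S) + 0) - X = ((-938*S - 272*X) + 0) - X = (-938*S - 272*X) - X = -938*S - 273*X)
(-146551 + 1176241)/(q + a(2025, 174)) = (-146551 + 1176241)/(4209490 + (-938*174 - 273*2025)) = 1029690/(4209490 + (-163212 - 552825)) = 1029690/(4209490 - 716037) = 1029690/3493453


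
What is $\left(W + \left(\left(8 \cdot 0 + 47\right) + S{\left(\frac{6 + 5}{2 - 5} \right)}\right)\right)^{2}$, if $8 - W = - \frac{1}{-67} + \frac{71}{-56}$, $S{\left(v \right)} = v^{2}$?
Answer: $\frac{5539155238681}{1140277824} \approx 4857.7$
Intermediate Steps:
$W = \frac{34717}{3752}$ ($W = 8 - \left(- \frac{1}{-67} + \frac{71}{-56}\right) = 8 - \left(\left(-1\right) \left(- \frac{1}{67}\right) + 71 \left(- \frac{1}{56}\right)\right) = 8 - \left(\frac{1}{67} - \frac{71}{56}\right) = 8 - - \frac{4701}{3752} = 8 + \frac{4701}{3752} = \frac{34717}{3752} \approx 9.2529$)
$\left(W + \left(\left(8 \cdot 0 + 47\right) + S{\left(\frac{6 + 5}{2 - 5} \right)}\right)\right)^{2} = \left(\frac{34717}{3752} + \left(\left(8 \cdot 0 + 47\right) + \left(\frac{6 + 5}{2 - 5}\right)^{2}\right)\right)^{2} = \left(\frac{34717}{3752} + \left(\left(0 + 47\right) + \left(\frac{11}{-3}\right)^{2}\right)\right)^{2} = \left(\frac{34717}{3752} + \left(47 + \left(11 \left(- \frac{1}{3}\right)\right)^{2}\right)\right)^{2} = \left(\frac{34717}{3752} + \left(47 + \left(- \frac{11}{3}\right)^{2}\right)\right)^{2} = \left(\frac{34717}{3752} + \left(47 + \frac{121}{9}\right)\right)^{2} = \left(\frac{34717}{3752} + \frac{544}{9}\right)^{2} = \left(\frac{2353541}{33768}\right)^{2} = \frac{5539155238681}{1140277824}$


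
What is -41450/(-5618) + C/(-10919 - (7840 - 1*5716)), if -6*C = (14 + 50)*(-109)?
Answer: 801150733/109913361 ≈ 7.2889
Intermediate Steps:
C = 3488/3 (C = -(14 + 50)*(-109)/6 = -32*(-109)/3 = -1/6*(-6976) = 3488/3 ≈ 1162.7)
-41450/(-5618) + C/(-10919 - (7840 - 1*5716)) = -41450/(-5618) + 3488/(3*(-10919 - (7840 - 1*5716))) = -41450*(-1/5618) + 3488/(3*(-10919 - (7840 - 5716))) = 20725/2809 + 3488/(3*(-10919 - 1*2124)) = 20725/2809 + 3488/(3*(-10919 - 2124)) = 20725/2809 + (3488/3)/(-13043) = 20725/2809 + (3488/3)*(-1/13043) = 20725/2809 - 3488/39129 = 801150733/109913361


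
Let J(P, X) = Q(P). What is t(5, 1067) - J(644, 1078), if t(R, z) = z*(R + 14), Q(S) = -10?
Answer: 20283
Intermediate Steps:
t(R, z) = z*(14 + R)
J(P, X) = -10
t(5, 1067) - J(644, 1078) = 1067*(14 + 5) - 1*(-10) = 1067*19 + 10 = 20273 + 10 = 20283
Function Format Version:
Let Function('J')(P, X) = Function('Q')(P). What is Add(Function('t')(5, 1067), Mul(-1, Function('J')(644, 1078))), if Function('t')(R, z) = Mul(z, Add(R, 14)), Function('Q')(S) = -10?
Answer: 20283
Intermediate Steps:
Function('t')(R, z) = Mul(z, Add(14, R))
Function('J')(P, X) = -10
Add(Function('t')(5, 1067), Mul(-1, Function('J')(644, 1078))) = Add(Mul(1067, Add(14, 5)), Mul(-1, -10)) = Add(Mul(1067, 19), 10) = Add(20273, 10) = 20283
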